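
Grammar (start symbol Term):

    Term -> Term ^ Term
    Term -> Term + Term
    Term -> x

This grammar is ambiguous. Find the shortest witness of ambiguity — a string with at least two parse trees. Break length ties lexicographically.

length 1: no string has ≥2 trees
length 3: no string has ≥2 trees
length 5: x + x + x has 2 parse trees

Two derivations of x + x + x:
  Term ⇒ Term + Term ⇒ Term + Term + Term ⇒ x + Term + Term ⇒ x + x + Term ⇒ x + x + x
  Term ⇒ Term + Term ⇒ x + Term ⇒ x + Term + Term ⇒ x + x + Term ⇒ x + x + x

x + x + x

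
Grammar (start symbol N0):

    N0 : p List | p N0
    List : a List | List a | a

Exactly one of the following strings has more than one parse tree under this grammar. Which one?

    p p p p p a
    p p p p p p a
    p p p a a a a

p p p p p a: 1 tree
p p p p p p a: 1 tree
p p p a a a a: 8 trees

p p p a a a a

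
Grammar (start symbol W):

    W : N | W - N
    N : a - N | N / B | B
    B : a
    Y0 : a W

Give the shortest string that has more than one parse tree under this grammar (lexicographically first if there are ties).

a - a

length 1: no string has ≥2 trees
length 3: a - a has 2 parse trees

Two derivations of a - a:
  W ⇒ N ⇒ a - N ⇒ a - B ⇒ a - a
  W ⇒ W - N ⇒ N - N ⇒ B - N ⇒ a - N ⇒ a - B ⇒ a - a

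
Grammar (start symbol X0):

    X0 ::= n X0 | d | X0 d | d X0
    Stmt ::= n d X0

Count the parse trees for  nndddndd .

Parse trees for nndddndd:
  [X0 n [X0 n [X0 [X0 d [X0 d [X0 d [X0 n [X0 d]]]]] d]]]
  [X0 n [X0 n [X0 d [X0 [X0 d [X0 d [X0 n [X0 d]]]] d]]]]
  [X0 n [X0 n [X0 d [X0 d [X0 [X0 d [X0 n [X0 d]]] d]]]]]
  [X0 n [X0 n [X0 d [X0 d [X0 d [X0 n [X0 [X0 d] d]]]]]]]
  [X0 n [X0 n [X0 d [X0 d [X0 d [X0 n [X0 d [X0 d]]]]]]]]
  [X0 n [X0 n [X0 d [X0 d [X0 d [X0 [X0 n [X0 d]] d]]]]]]
  [X0 n [X0 [X0 n [X0 d [X0 d [X0 d [X0 n [X0 d]]]]]] d]]
  [X0 [X0 n [X0 n [X0 d [X0 d [X0 d [X0 n [X0 d]]]]]]] d]

8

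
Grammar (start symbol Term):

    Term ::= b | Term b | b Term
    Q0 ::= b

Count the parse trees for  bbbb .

8

Parse trees for bbbb:
  [Term [Term [Term [Term b] b] b] b]
  [Term [Term [Term b [Term b]] b] b]
  [Term [Term b [Term [Term b] b]] b]
  [Term [Term b [Term b [Term b]]] b]
  [Term b [Term [Term [Term b] b] b]]
  [Term b [Term [Term b [Term b]] b]]
  [Term b [Term b [Term [Term b] b]]]
  [Term b [Term b [Term b [Term b]]]]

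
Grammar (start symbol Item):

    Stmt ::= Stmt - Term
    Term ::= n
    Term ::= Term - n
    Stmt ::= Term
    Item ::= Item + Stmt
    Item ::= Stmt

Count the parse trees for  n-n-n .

4

Parse trees for n-n-n:
  [Item [Stmt [Stmt [Term n]] - [Term [Term n] - n]]]
  [Item [Stmt [Stmt [Stmt [Term n]] - [Term n]] - [Term n]]]
  [Item [Stmt [Stmt [Term [Term n] - n]] - [Term n]]]
  [Item [Stmt [Term [Term [Term n] - n] - n]]]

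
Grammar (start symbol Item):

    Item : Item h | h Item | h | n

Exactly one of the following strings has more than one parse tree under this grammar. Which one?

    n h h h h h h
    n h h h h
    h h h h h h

h h h h h h

n h h h h h h: 1 tree
n h h h h: 1 tree
h h h h h h: 32 trees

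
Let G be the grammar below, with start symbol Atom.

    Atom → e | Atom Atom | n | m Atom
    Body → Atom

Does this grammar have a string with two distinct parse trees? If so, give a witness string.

Ambiguous

Witness: e e e

Derivation 1: Atom ⇒ Atom Atom ⇒ e Atom ⇒ e Atom Atom ⇒ e e Atom ⇒ e e e
Derivation 2: Atom ⇒ Atom Atom ⇒ Atom Atom Atom ⇒ e Atom Atom ⇒ e e Atom ⇒ e e e

Two distinct leftmost derivations for the same string.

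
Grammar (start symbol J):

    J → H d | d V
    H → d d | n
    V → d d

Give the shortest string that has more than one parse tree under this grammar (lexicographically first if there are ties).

length 2: no string has ≥2 trees
length 3: d d d has 2 parse trees

Two derivations of d d d:
  J ⇒ H d ⇒ d d d
  J ⇒ d V ⇒ d d d

d d d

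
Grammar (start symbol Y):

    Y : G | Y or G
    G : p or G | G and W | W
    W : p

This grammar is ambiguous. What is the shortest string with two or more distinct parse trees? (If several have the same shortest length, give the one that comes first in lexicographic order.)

length 1: no string has ≥2 trees
length 3: p or p has 2 parse trees

Two derivations of p or p:
  Y ⇒ G ⇒ p or G ⇒ p or W ⇒ p or p
  Y ⇒ Y or G ⇒ G or G ⇒ W or G ⇒ p or G ⇒ p or W ⇒ p or p

p or p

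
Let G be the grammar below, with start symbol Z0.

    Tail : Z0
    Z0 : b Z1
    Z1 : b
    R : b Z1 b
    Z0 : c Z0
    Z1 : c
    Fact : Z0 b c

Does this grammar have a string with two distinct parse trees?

(Fact, R, Tail are unreachable from Z0, so their rules don't affect L(Z0).) Restricted to the reachable nonterminals, every rule has the form A → t or A → t B, and no two rules for the same A share a first terminal. The grammar encodes a DFA — one run per string.

Unambiguous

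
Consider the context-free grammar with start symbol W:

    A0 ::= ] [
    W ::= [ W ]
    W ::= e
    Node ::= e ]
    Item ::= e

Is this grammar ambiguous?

Unambiguous

Only W is reachable from W; ignoring the rest: L(W) is { openⁿ atom closeⁿ : n ≥ 0 }. The bracket depth fixes n, and the derivation is forced at every step.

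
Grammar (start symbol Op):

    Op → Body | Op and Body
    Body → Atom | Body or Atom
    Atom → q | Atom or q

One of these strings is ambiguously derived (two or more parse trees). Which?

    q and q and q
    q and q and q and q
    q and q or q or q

q and q and q: 1 tree
q and q and q and q: 1 tree
q and q or q or q: 4 trees

q and q or q or q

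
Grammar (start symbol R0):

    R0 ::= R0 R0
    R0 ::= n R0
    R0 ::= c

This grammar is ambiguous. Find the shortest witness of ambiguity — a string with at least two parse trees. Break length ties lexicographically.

length 1: no string has ≥2 trees
length 2: no string has ≥2 trees
length 3: c c c has 2 parse trees

Two derivations of c c c:
  R0 ⇒ R0 R0 ⇒ R0 R0 R0 ⇒ c R0 R0 ⇒ c c R0 ⇒ c c c
  R0 ⇒ R0 R0 ⇒ c R0 ⇒ c R0 R0 ⇒ c c R0 ⇒ c c c

c c c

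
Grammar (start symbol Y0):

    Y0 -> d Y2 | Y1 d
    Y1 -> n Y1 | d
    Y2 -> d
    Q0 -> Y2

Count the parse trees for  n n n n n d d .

Parse trees for n n n n n d d:
  [Y0 [Y1 n [Y1 n [Y1 n [Y1 n [Y1 n [Y1 d]]]]]] d]

1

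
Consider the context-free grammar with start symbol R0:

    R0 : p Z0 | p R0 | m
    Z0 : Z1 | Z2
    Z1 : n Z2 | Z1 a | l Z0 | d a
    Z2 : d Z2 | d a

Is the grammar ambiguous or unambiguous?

Ambiguous

Witness: p d a

Derivation 1: R0 ⇒ p Z0 ⇒ p Z1 ⇒ p d a
Derivation 2: R0 ⇒ p Z0 ⇒ p Z2 ⇒ p d a

Two distinct leftmost derivations for the same string.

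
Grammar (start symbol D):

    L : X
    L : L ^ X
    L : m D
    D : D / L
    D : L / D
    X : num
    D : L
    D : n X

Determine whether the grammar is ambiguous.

Witness: num / num

Derivation 1: D ⇒ D / L ⇒ L / L ⇒ X / L ⇒ num / L ⇒ num / X ⇒ num / num
Derivation 2: D ⇒ L / D ⇒ X / D ⇒ num / D ⇒ num / L ⇒ num / X ⇒ num / num

Two distinct leftmost derivations for the same string.

Ambiguous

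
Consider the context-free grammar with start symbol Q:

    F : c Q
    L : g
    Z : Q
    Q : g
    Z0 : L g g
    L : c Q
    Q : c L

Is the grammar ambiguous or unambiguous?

(Z, Z0, F are unreachable from Q, so their rules don't affect L(Q).) Restricted to the reachable nonterminals, every rule has the form A → t or A → t B, and no two rules for the same A share a first terminal. The grammar encodes a DFA — one run per string.

Unambiguous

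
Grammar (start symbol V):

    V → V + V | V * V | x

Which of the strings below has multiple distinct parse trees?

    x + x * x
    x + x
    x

x + x * x

x + x * x: 2 trees
x + x: 1 tree
x: 1 tree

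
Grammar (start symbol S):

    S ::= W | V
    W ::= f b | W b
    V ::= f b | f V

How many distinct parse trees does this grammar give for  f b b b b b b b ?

1

Parse trees for f b b b b b b b:
  [S [W [W [W [W [W [W [W f b] b] b] b] b] b] b]]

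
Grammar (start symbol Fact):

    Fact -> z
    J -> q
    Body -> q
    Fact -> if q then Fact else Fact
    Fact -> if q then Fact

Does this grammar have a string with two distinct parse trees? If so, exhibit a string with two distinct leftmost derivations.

Witness: if q then if q then z else z

Derivation 1: Fact ⇒ if q then Fact else Fact ⇒ if q then if q then Fact else Fact ⇒ if q then if q then z else Fact ⇒ if q then if q then z else z
Derivation 2: Fact ⇒ if q then Fact ⇒ if q then if q then Fact else Fact ⇒ if q then if q then z else Fact ⇒ if q then if q then z else z

Two distinct leftmost derivations for the same string.

Ambiguous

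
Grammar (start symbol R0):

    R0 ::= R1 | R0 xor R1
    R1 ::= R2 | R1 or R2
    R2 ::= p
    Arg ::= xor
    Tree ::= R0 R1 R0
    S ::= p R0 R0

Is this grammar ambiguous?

(Arg, Tree, S are unreachable from R0, so their rules don't affect L(R0).) R0 → R0 xor R1 | R1  ;  R1 → R1 or R2 | R2  — a left-associative chain with R2 at the bottom. Each string factors uniquely by precedence.

Unambiguous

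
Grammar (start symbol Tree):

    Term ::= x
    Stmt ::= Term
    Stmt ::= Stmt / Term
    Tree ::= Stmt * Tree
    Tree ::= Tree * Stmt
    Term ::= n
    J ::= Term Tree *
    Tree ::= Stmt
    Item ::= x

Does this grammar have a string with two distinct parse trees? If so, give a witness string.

Ambiguous

Witness: n * n

Derivation 1: Tree ⇒ Stmt * Tree ⇒ Term * Tree ⇒ n * Tree ⇒ n * Stmt ⇒ n * Term ⇒ n * n
Derivation 2: Tree ⇒ Tree * Stmt ⇒ Stmt * Stmt ⇒ Term * Stmt ⇒ n * Stmt ⇒ n * Term ⇒ n * n

Two distinct leftmost derivations for the same string.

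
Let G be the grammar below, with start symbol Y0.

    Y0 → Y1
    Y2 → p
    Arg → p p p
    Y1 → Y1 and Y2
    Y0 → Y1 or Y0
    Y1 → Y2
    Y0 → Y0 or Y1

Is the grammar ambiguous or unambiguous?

Ambiguous

Witness: p or p

Derivation 1: Y0 ⇒ Y1 or Y0 ⇒ Y2 or Y0 ⇒ p or Y0 ⇒ p or Y1 ⇒ p or Y2 ⇒ p or p
Derivation 2: Y0 ⇒ Y0 or Y1 ⇒ Y1 or Y1 ⇒ Y2 or Y1 ⇒ p or Y1 ⇒ p or Y2 ⇒ p or p

Two distinct leftmost derivations for the same string.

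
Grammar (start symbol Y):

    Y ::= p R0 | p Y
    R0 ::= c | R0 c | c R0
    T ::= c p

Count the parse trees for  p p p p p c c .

Parse trees for p p p p p c c:
  [Y p [Y p [Y p [Y p [Y p [R0 [R0 c] c]]]]]]
  [Y p [Y p [Y p [Y p [Y p [R0 c [R0 c]]]]]]]

2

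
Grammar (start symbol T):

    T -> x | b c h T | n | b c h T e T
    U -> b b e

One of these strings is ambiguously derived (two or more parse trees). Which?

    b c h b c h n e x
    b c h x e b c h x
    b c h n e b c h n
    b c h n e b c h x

b c h b c h n e x: 2 trees
b c h x e b c h x: 1 tree
b c h n e b c h n: 1 tree
b c h n e b c h x: 1 tree

b c h b c h n e x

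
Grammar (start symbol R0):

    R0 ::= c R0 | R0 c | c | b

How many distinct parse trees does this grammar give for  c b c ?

2

Parse trees for c b c:
  [R0 c [R0 [R0 b] c]]
  [R0 [R0 c [R0 b]] c]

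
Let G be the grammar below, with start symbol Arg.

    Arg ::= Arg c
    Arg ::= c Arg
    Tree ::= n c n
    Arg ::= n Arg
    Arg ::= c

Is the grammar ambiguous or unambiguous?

Witness: c c

Derivation 1: Arg ⇒ Arg c ⇒ c c
Derivation 2: Arg ⇒ c Arg ⇒ c c

Two distinct leftmost derivations for the same string.

Ambiguous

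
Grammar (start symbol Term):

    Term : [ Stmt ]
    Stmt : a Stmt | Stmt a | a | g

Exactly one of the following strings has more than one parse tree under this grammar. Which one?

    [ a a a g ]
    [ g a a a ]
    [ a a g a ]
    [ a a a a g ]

[ a a g a ]

[ a a a g ]: 1 tree
[ g a a a ]: 1 tree
[ a a g a ]: 3 trees
[ a a a a g ]: 1 tree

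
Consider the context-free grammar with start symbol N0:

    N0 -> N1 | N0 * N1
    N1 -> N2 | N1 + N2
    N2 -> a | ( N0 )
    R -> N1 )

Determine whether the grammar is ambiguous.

Unambiguous

(R is unreachable from N0, so its rules don't affect L(N0).) This is a standard precedence ladder (N0 over N1 over N2), with each level left-recursive on its own operator ('*' at N0, '+' at N1). That structure is LR(1), hence unambiguous.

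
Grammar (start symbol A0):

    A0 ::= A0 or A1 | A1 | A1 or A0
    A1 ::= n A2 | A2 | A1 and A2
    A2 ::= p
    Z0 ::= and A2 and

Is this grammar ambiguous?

Witness: p or p

Derivation 1: A0 ⇒ A0 or A1 ⇒ A1 or A1 ⇒ A2 or A1 ⇒ p or A1 ⇒ p or A2 ⇒ p or p
Derivation 2: A0 ⇒ A1 or A0 ⇒ A2 or A0 ⇒ p or A0 ⇒ p or A1 ⇒ p or A2 ⇒ p or p

Two distinct leftmost derivations for the same string.

Ambiguous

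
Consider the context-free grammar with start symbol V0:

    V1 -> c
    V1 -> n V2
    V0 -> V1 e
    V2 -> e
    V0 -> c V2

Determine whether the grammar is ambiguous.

Witness: c e

Derivation 1: V0 ⇒ V1 e ⇒ c e
Derivation 2: V0 ⇒ c V2 ⇒ c e

Two distinct leftmost derivations for the same string.

Ambiguous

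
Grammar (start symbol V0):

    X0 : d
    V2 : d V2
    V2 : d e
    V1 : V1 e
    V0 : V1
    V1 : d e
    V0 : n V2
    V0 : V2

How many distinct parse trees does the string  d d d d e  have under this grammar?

1

Parse trees for d d d d e:
  [V0 [V2 d [V2 d [V2 d [V2 d e]]]]]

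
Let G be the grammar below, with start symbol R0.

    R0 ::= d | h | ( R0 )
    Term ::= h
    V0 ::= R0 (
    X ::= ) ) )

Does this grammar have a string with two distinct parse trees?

(Term, V0, X are unreachable from R0, so their rules don't affect L(R0).) Each string is a nest of matched brackets around a single atom. An opening bracket forces the recursive rule; an atom forces the base rule.

Unambiguous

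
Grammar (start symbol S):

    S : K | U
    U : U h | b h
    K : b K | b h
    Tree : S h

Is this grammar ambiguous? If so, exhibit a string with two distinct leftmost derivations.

Ambiguous

Witness: b h

Derivation 1: S ⇒ K ⇒ b h
Derivation 2: S ⇒ U ⇒ b h

Two distinct leftmost derivations for the same string.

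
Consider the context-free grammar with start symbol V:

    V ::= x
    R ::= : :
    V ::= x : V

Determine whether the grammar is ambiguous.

Only V is reachable from V; ignoring the rest: Right-recursive list with a separator: after each atom, whether the separator follows determines the rule. One parse per string.

Unambiguous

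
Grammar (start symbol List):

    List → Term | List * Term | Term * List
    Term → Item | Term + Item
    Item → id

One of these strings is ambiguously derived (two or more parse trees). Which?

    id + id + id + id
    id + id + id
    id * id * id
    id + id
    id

id * id * id

id + id + id + id: 1 tree
id + id + id: 1 tree
id * id * id: 4 trees
id + id: 1 tree
id: 1 tree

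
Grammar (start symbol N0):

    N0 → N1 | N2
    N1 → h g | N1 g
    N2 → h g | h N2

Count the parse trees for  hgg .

Parse trees for hgg:
  [N0 [N1 [N1 h g] g]]

1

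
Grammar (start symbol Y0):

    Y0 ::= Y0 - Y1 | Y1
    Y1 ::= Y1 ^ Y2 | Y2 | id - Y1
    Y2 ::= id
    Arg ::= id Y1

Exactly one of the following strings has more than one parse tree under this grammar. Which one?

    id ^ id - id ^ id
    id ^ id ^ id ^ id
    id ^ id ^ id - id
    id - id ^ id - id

id ^ id - id ^ id: 1 tree
id ^ id ^ id ^ id: 1 tree
id ^ id ^ id - id: 1 tree
id - id ^ id - id: 3 trees

id - id ^ id - id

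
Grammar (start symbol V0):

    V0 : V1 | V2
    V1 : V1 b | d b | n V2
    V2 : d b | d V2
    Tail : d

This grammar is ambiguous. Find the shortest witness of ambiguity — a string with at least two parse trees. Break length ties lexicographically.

d b

length 2: d b has 2 parse trees

Two derivations of d b:
  V0 ⇒ V1 ⇒ d b
  V0 ⇒ V2 ⇒ d b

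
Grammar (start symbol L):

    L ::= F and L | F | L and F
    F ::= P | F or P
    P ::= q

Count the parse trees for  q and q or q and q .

4

Parse trees for q and q or q and q:
  [L [F [P q]] and [L [F [F [P q]] or [P q]] and [L [F [P q]]]]]
  [L [F [P q]] and [L [L [F [F [P q]] or [P q]]] and [F [P q]]]]
  [L [L [F [P q]] and [L [F [F [P q]] or [P q]]]] and [F [P q]]]
  [L [L [L [F [P q]]] and [F [F [P q]] or [P q]]] and [F [P q]]]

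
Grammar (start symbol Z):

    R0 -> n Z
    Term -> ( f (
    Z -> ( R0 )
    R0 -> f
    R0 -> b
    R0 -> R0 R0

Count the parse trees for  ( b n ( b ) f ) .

2

Parse trees for ( b n ( b ) f ):
  [Z ( [R0 [R0 b] [R0 [R0 n [Z ( [R0 b] )]] [R0 f]]] )]
  [Z ( [R0 [R0 [R0 b] [R0 n [Z ( [R0 b] )]]] [R0 f]] )]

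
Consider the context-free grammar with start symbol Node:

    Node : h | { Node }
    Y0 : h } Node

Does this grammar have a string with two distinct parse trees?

Unambiguous

(Y0 is unreachable from Node, so its rules don't affect L(Node).) L(Node) is { openⁿ atom closeⁿ : n ≥ 0 }. The bracket depth fixes n, and the derivation is forced at every step.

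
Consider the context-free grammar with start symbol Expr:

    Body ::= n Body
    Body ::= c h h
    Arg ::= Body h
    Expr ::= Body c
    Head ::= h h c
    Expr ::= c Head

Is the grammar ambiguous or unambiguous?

Witness: c h h c

Derivation 1: Expr ⇒ Body c ⇒ c h h c
Derivation 2: Expr ⇒ c Head ⇒ c h h c

Two distinct leftmost derivations for the same string.

Ambiguous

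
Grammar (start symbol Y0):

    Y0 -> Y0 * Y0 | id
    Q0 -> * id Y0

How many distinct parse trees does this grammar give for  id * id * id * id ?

5

Parse trees for id * id * id * id:
  [Y0 [Y0 id] * [Y0 [Y0 id] * [Y0 [Y0 id] * [Y0 id]]]]
  [Y0 [Y0 id] * [Y0 [Y0 [Y0 id] * [Y0 id]] * [Y0 id]]]
  [Y0 [Y0 [Y0 id] * [Y0 id]] * [Y0 [Y0 id] * [Y0 id]]]
  [Y0 [Y0 [Y0 id] * [Y0 [Y0 id] * [Y0 id]]] * [Y0 id]]
  [Y0 [Y0 [Y0 [Y0 id] * [Y0 id]] * [Y0 id]] * [Y0 id]]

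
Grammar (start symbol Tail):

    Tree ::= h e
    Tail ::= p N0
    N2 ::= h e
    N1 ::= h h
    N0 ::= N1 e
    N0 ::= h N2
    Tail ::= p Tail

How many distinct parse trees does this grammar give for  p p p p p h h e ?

2

Parse trees for p p p p p h h e:
  [Tail p [Tail p [Tail p [Tail p [Tail p [N0 [N1 h h] e]]]]]]
  [Tail p [Tail p [Tail p [Tail p [Tail p [N0 h [N2 h e]]]]]]]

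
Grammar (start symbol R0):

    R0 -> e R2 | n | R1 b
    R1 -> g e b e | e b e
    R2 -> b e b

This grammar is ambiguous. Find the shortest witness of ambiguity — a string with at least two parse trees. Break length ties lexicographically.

e b e b

length 1: no string has ≥2 trees
length 4: e b e b has 2 parse trees

Two derivations of e b e b:
  R0 ⇒ e R2 ⇒ e b e b
  R0 ⇒ R1 b ⇒ e b e b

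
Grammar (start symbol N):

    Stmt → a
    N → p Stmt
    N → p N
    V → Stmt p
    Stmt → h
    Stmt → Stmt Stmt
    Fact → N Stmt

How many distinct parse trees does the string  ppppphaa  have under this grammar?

Parse trees for ppppphaa:
  [N p [N p [N p [N p [N p [Stmt [Stmt h] [Stmt [Stmt a] [Stmt a]]]]]]]]
  [N p [N p [N p [N p [N p [Stmt [Stmt [Stmt h] [Stmt a]] [Stmt a]]]]]]]

2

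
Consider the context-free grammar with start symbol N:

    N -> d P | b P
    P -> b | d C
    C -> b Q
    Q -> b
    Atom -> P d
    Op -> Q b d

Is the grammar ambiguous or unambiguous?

Only N, P, C, Q are reachable from N; ignoring the rest: The reachable rules are right-linear with at most one rule per (nonterminal, next-terminal) pair. Each input token forces the next rule, so parsing is deterministic.

Unambiguous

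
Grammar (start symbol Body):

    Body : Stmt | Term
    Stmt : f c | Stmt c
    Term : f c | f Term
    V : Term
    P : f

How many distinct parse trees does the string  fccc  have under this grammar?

1

Parse trees for fccc:
  [Body [Stmt [Stmt [Stmt f c] c] c]]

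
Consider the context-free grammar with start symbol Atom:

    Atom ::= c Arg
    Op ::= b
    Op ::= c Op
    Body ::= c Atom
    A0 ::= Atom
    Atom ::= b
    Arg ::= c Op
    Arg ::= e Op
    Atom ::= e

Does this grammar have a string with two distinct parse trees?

Only Atom, Arg, Op are reachable from Atom; ignoring the rest: The reachable rules are right-linear with at most one rule per (nonterminal, next-terminal) pair. Each input token forces the next rule, so parsing is deterministic.

Unambiguous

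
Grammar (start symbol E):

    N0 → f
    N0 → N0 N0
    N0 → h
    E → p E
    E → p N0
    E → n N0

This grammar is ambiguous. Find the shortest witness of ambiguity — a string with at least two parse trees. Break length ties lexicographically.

n f f f

length 2: no string has ≥2 trees
length 3: no string has ≥2 trees
length 4: n f f f has 2 parse trees

Two derivations of n f f f:
  E ⇒ n N0 ⇒ n N0 N0 ⇒ n f N0 ⇒ n f N0 N0 ⇒ n f f N0 ⇒ n f f f
  E ⇒ n N0 ⇒ n N0 N0 ⇒ n N0 N0 N0 ⇒ n f N0 N0 ⇒ n f f N0 ⇒ n f f f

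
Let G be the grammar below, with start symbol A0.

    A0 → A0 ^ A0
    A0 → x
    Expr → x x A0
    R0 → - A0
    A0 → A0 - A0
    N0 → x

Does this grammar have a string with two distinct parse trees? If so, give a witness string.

Ambiguous

Witness: x - x - x

Derivation 1: A0 ⇒ A0 - A0 ⇒ x - A0 ⇒ x - A0 - A0 ⇒ x - x - A0 ⇒ x - x - x
Derivation 2: A0 ⇒ A0 - A0 ⇒ A0 - A0 - A0 ⇒ x - A0 - A0 ⇒ x - x - A0 ⇒ x - x - x

Two distinct leftmost derivations for the same string.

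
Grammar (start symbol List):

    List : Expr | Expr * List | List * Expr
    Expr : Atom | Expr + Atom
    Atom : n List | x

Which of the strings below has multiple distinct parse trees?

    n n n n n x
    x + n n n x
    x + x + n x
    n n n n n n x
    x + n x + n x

n n n n n x: 1 tree
x + n n n x: 1 tree
x + x + n x: 1 tree
n n n n n n x: 1 tree
x + n x + n x: 2 trees

x + n x + n x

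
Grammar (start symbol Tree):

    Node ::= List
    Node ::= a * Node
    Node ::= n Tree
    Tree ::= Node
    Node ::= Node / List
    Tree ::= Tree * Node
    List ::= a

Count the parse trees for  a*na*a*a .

Parse trees for a*na*a*a (showing first 6 of 16):
  [Tree [Node a * [Node n [Tree [Node a * [Node a * [Node [List a]]]]]]]]
  [Tree [Node a * [Node n [Tree [Tree [Node [List a]]] * [Node a * [Node [List a]]]]]]]
  [Tree [Node a * [Node n [Tree [Tree [Node a * [Node [List a]]]] * [Node [List a]]]]]]
  [Tree [Node a * [Node n [Tree [Tree [Tree [Node [List a]]] * [Node [List a]]] * [Node [List a]]]]]]
  [Tree [Tree [Node [List a]]] * [Node n [Tree [Node a * [Node a * [Node [List a]]]]]]]
  [Tree [Tree [Node [List a]]] * [Node n [Tree [Tree [Node [List a]]] * [Node a * [Node [List a]]]]]]

16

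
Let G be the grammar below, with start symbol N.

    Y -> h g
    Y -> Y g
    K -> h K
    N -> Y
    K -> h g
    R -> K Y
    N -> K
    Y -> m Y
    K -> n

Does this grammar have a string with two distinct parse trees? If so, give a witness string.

Ambiguous

Witness: h g

Derivation 1: N ⇒ Y ⇒ h g
Derivation 2: N ⇒ K ⇒ h g

Two distinct leftmost derivations for the same string.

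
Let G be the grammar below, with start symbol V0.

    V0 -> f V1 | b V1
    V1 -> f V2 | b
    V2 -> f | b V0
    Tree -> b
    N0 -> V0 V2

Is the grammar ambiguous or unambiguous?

Unambiguous

Only V0, V1, V2 are reachable from V0; ignoring the rest: Restricted to the reachable nonterminals, every rule has the form A → t or A → t B, and no two rules for the same A share a first terminal. The grammar encodes a DFA — one run per string.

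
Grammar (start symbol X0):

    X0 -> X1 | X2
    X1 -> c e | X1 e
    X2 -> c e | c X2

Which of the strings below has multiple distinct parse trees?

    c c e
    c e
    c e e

c c e: 1 tree
c e: 2 trees
c e e: 1 tree

c e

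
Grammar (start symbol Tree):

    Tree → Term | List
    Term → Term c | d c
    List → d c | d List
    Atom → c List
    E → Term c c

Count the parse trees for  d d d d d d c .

1

Parse trees for d d d d d d c:
  [Tree [List d [List d [List d [List d [List d [List d c]]]]]]]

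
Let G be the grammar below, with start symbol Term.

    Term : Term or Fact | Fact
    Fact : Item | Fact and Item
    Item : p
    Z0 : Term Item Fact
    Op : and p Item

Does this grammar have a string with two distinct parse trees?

(Z0, Op are unreachable from Term, so their rules don't affect L(Term).) This is a standard precedence ladder (Term over Fact over Item), with each level left-recursive on its own operator ('or' at Term, 'and' at Fact). That structure is LR(1), hence unambiguous.

Unambiguous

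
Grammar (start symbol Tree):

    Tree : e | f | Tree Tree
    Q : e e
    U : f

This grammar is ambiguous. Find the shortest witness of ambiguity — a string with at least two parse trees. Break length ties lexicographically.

length 1: no string has ≥2 trees
length 2: no string has ≥2 trees
length 3: e e e has 2 parse trees

Two derivations of e e e:
  Tree ⇒ Tree Tree ⇒ e Tree ⇒ e Tree Tree ⇒ e e Tree ⇒ e e e
  Tree ⇒ Tree Tree ⇒ Tree Tree Tree ⇒ e Tree Tree ⇒ e e Tree ⇒ e e e

e e e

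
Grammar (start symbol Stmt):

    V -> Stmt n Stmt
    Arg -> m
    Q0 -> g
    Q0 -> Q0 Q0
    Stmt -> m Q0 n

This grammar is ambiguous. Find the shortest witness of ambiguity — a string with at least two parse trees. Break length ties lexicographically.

m g g g n

length 3: no string has ≥2 trees
length 4: no string has ≥2 trees
length 5: m g g g n has 2 parse trees

Two derivations of m g g g n:
  Stmt ⇒ m Q0 n ⇒ m Q0 Q0 n ⇒ m g Q0 n ⇒ m g Q0 Q0 n ⇒ m g g Q0 n ⇒ m g g g n
  Stmt ⇒ m Q0 n ⇒ m Q0 Q0 n ⇒ m Q0 Q0 Q0 n ⇒ m g Q0 Q0 n ⇒ m g g Q0 n ⇒ m g g g n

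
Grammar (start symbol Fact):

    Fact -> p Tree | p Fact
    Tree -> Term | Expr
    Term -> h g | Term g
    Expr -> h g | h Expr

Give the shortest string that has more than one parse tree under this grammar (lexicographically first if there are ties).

length 3: p h g has 2 parse trees

Two derivations of p h g:
  Fact ⇒ p Tree ⇒ p Term ⇒ p h g
  Fact ⇒ p Tree ⇒ p Expr ⇒ p h g

p h g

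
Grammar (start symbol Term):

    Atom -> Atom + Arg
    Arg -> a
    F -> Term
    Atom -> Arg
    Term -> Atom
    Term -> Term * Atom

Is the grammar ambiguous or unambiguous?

Only Term, Atom, Arg are reachable from Term; ignoring the rest: This is a standard precedence ladder (Term over Atom over Arg), with each level left-recursive on its own operator ('*' at Term, '+' at Atom). That structure is LR(1), hence unambiguous.

Unambiguous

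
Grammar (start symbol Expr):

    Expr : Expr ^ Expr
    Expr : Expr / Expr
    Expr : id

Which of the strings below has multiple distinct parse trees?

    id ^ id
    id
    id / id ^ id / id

id ^ id: 1 tree
id: 1 tree
id / id ^ id / id: 5 trees

id / id ^ id / id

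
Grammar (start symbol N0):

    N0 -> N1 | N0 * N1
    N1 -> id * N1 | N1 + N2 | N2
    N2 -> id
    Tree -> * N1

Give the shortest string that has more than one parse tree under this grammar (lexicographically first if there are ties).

id * id

length 1: no string has ≥2 trees
length 3: id * id has 2 parse trees

Two derivations of id * id:
  N0 ⇒ N1 ⇒ id * N1 ⇒ id * N2 ⇒ id * id
  N0 ⇒ N0 * N1 ⇒ N1 * N1 ⇒ N2 * N1 ⇒ id * N1 ⇒ id * N2 ⇒ id * id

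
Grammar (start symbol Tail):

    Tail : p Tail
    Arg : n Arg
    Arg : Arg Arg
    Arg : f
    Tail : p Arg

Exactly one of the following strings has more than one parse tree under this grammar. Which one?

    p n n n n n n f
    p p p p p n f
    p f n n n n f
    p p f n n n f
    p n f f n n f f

p n n n n n n f: 1 tree
p p p p p n f: 1 tree
p f n n n n f: 1 tree
p p f n n n f: 1 tree
p n f f n n f f: 24 trees

p n f f n n f f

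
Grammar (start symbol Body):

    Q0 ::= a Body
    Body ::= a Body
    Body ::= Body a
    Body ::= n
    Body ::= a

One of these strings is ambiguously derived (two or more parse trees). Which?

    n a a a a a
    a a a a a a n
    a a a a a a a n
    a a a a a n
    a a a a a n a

n a a a a a: 1 tree
a a a a a a n: 1 tree
a a a a a a a n: 1 tree
a a a a a n: 1 tree
a a a a a n a: 6 trees

a a a a a n a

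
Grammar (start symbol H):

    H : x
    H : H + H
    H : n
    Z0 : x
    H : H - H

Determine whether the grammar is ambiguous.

Ambiguous

Witness: n + n + n

Derivation 1: H ⇒ H + H ⇒ H + H + H ⇒ n + H + H ⇒ n + n + H ⇒ n + n + n
Derivation 2: H ⇒ H + H ⇒ n + H ⇒ n + H + H ⇒ n + n + H ⇒ n + n + n

Two distinct leftmost derivations for the same string.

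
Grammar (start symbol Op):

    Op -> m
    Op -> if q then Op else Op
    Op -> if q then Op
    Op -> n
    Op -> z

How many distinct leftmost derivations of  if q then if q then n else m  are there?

Parse trees for if q then if q then n else m:
  [Op if q then [Op if q then [Op n]] else [Op m]]
  [Op if q then [Op if q then [Op n] else [Op m]]]

2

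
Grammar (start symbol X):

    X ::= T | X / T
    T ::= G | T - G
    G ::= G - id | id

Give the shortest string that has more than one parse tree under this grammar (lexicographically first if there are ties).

length 1: no string has ≥2 trees
length 3: id - id has 2 parse trees

Two derivations of id - id:
  X ⇒ T ⇒ G ⇒ G - id ⇒ id - id
  X ⇒ T ⇒ T - G ⇒ G - G ⇒ id - G ⇒ id - id

id - id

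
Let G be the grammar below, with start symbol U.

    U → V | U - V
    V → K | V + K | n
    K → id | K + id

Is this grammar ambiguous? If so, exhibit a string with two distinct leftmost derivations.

Ambiguous

Witness: id + id

Derivation 1: U ⇒ V ⇒ K ⇒ K + id ⇒ id + id
Derivation 2: U ⇒ V ⇒ V + K ⇒ K + K ⇒ id + K ⇒ id + id

Two distinct leftmost derivations for the same string.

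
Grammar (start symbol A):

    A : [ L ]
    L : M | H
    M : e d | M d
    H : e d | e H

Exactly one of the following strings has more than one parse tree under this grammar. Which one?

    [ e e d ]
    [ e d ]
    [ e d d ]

[ e e d ]: 1 tree
[ e d ]: 2 trees
[ e d d ]: 1 tree

[ e d ]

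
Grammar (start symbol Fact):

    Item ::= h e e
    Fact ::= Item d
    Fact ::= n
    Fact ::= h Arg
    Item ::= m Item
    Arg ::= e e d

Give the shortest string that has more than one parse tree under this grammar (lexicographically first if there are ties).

h e e d

length 1: no string has ≥2 trees
length 4: h e e d has 2 parse trees

Two derivations of h e e d:
  Fact ⇒ Item d ⇒ h e e d
  Fact ⇒ h Arg ⇒ h e e d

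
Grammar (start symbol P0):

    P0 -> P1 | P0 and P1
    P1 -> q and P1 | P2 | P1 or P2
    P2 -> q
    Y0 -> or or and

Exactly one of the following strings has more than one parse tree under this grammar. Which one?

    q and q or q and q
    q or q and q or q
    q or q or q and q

q and q or q and q

q and q or q and q: 3 trees
q or q and q or q: 1 tree
q or q or q and q: 1 tree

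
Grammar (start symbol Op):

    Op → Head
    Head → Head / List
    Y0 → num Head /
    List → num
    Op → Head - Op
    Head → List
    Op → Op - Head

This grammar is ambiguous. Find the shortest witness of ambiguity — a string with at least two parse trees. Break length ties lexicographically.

length 1: no string has ≥2 trees
length 3: num - num has 2 parse trees

Two derivations of num - num:
  Op ⇒ Head - Op ⇒ List - Op ⇒ num - Op ⇒ num - Head ⇒ num - List ⇒ num - num
  Op ⇒ Op - Head ⇒ Head - Head ⇒ List - Head ⇒ num - Head ⇒ num - List ⇒ num - num

num - num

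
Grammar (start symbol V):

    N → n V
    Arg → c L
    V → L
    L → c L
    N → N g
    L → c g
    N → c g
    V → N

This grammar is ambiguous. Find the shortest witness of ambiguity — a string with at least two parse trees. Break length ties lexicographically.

length 2: c g has 2 parse trees

Two derivations of c g:
  V ⇒ L ⇒ c g
  V ⇒ N ⇒ c g

c g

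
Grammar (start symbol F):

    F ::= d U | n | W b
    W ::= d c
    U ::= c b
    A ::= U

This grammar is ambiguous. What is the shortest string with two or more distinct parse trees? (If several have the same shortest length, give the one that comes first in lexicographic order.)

d c b

length 1: no string has ≥2 trees
length 3: d c b has 2 parse trees

Two derivations of d c b:
  F ⇒ d U ⇒ d c b
  F ⇒ W b ⇒ d c b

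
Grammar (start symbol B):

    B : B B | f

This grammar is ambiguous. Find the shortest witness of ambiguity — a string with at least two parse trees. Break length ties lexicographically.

f f f

length 1: no string has ≥2 trees
length 2: no string has ≥2 trees
length 3: f f f has 2 parse trees

Two derivations of f f f:
  B ⇒ B B ⇒ B B B ⇒ f B B ⇒ f f B ⇒ f f f
  B ⇒ B B ⇒ f B ⇒ f B B ⇒ f f B ⇒ f f f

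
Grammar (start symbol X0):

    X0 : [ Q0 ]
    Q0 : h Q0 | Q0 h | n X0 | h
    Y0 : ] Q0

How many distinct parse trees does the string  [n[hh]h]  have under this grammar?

2

Parse trees for [n[hh]h]:
  [X0 [ [Q0 [Q0 n [X0 [ [Q0 h [Q0 h]] ]]] h] ]]
  [X0 [ [Q0 [Q0 n [X0 [ [Q0 [Q0 h] h] ]]] h] ]]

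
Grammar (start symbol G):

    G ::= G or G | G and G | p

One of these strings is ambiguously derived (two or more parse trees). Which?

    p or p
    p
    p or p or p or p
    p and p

p or p: 1 tree
p: 1 tree
p or p or p or p: 5 trees
p and p: 1 tree

p or p or p or p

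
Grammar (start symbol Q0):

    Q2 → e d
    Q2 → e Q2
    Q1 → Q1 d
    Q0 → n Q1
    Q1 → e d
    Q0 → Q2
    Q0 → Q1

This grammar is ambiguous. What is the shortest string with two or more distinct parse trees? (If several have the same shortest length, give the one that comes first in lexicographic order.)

length 2: e d has 2 parse trees

Two derivations of e d:
  Q0 ⇒ Q2 ⇒ e d
  Q0 ⇒ Q1 ⇒ e d

e d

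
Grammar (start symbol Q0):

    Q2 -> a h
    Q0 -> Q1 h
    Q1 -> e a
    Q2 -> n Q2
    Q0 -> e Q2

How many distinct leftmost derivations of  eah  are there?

Parse trees for eah:
  [Q0 [Q1 e a] h]
  [Q0 e [Q2 a h]]

2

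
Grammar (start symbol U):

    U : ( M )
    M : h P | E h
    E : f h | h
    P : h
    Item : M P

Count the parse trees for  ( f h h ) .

1

Parse trees for ( f h h ):
  [U ( [M [E f h] h] )]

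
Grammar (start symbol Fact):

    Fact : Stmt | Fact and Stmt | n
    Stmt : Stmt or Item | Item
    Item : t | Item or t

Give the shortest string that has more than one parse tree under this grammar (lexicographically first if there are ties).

t or t

length 1: no string has ≥2 trees
length 3: t or t has 2 parse trees

Two derivations of t or t:
  Fact ⇒ Stmt ⇒ Stmt or Item ⇒ Item or Item ⇒ t or Item ⇒ t or t
  Fact ⇒ Stmt ⇒ Item ⇒ Item or t ⇒ t or t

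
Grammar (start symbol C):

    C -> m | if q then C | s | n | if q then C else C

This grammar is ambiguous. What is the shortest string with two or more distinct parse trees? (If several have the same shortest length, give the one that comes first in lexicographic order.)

if q then if q then m else m

length 1: no string has ≥2 trees
length 4: no string has ≥2 trees
length 6: no string has ≥2 trees
length 7: no string has ≥2 trees
length 9: if q then if q then m else m has 2 parse trees

Two derivations of if q then if q then m else m:
  C ⇒ if q then C ⇒ if q then if q then C else C ⇒ if q then if q then m else C ⇒ if q then if q then m else m
  C ⇒ if q then C else C ⇒ if q then if q then C else C ⇒ if q then if q then m else C ⇒ if q then if q then m else m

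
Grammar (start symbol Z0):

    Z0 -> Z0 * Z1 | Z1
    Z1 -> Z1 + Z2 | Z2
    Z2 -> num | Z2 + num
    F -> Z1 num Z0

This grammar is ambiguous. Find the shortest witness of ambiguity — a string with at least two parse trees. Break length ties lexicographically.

length 1: no string has ≥2 trees
length 3: num + num has 2 parse trees

Two derivations of num + num:
  Z0 ⇒ Z1 ⇒ Z1 + Z2 ⇒ Z2 + Z2 ⇒ num + Z2 ⇒ num + num
  Z0 ⇒ Z1 ⇒ Z2 ⇒ Z2 + num ⇒ num + num

num + num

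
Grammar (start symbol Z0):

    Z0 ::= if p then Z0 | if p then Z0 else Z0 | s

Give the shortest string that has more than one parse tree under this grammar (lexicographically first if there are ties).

length 1: no string has ≥2 trees
length 4: no string has ≥2 trees
length 6: no string has ≥2 trees
length 7: no string has ≥2 trees
length 9: if p then if p then s else s has 2 parse trees

Two derivations of if p then if p then s else s:
  Z0 ⇒ if p then Z0 ⇒ if p then if p then Z0 else Z0 ⇒ if p then if p then s else Z0 ⇒ if p then if p then s else s
  Z0 ⇒ if p then Z0 else Z0 ⇒ if p then if p then Z0 else Z0 ⇒ if p then if p then s else Z0 ⇒ if p then if p then s else s

if p then if p then s else s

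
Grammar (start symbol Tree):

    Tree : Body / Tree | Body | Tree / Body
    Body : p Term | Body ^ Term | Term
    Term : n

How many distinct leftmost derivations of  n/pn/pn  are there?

Parse trees for n/pn/pn:
  [Tree [Body [Term n]] / [Tree [Body p [Term n]] / [Tree [Body p [Term n]]]]]
  [Tree [Body [Term n]] / [Tree [Tree [Body p [Term n]]] / [Body p [Term n]]]]
  [Tree [Tree [Body [Term n]] / [Tree [Body p [Term n]]]] / [Body p [Term n]]]
  [Tree [Tree [Tree [Body [Term n]]] / [Body p [Term n]]] / [Body p [Term n]]]

4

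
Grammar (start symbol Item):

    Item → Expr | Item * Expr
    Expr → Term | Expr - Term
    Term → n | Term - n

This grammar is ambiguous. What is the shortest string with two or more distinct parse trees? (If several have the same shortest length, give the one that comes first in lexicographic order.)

length 1: no string has ≥2 trees
length 3: n - n has 2 parse trees

Two derivations of n - n:
  Item ⇒ Expr ⇒ Term ⇒ Term - n ⇒ n - n
  Item ⇒ Expr ⇒ Expr - Term ⇒ Term - Term ⇒ n - Term ⇒ n - n

n - n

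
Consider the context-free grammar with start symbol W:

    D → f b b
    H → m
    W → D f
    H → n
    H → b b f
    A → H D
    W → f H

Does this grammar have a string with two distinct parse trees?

Ambiguous

Witness: f b b f

Derivation 1: W ⇒ D f ⇒ f b b f
Derivation 2: W ⇒ f H ⇒ f b b f

Two distinct leftmost derivations for the same string.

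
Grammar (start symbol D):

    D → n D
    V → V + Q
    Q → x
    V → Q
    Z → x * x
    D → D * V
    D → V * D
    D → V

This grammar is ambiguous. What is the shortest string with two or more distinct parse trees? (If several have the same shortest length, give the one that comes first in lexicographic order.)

x * x

length 1: no string has ≥2 trees
length 2: no string has ≥2 trees
length 3: x * x has 2 parse trees

Two derivations of x * x:
  D ⇒ D * V ⇒ V * V ⇒ Q * V ⇒ x * V ⇒ x * Q ⇒ x * x
  D ⇒ V * D ⇒ Q * D ⇒ x * D ⇒ x * V ⇒ x * Q ⇒ x * x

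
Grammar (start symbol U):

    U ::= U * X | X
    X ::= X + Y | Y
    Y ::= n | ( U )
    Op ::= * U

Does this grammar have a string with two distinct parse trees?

(Op is unreachable from U, so its rules don't affect L(U).) This is a standard precedence ladder (U over X over Y), with each level left-recursive on its own operator ('*' at U, '+' at X). That structure is LR(1), hence unambiguous.

Unambiguous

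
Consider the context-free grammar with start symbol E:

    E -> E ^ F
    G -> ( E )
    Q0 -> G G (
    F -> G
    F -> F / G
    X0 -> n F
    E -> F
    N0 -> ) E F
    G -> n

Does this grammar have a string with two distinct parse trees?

(X0, N0, Q0 are unreachable from E, so their rules don't affect L(E).) E → E ^ F | F  ;  F → F / G | G  — a left-associative chain with G at the bottom. Each string factors uniquely by precedence.

Unambiguous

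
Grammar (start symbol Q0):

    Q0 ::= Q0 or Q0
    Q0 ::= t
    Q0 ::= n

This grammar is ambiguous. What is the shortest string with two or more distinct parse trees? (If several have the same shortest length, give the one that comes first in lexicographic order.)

n or n or n

length 1: no string has ≥2 trees
length 3: no string has ≥2 trees
length 5: n or n or n has 2 parse trees

Two derivations of n or n or n:
  Q0 ⇒ Q0 or Q0 ⇒ Q0 or Q0 or Q0 ⇒ n or Q0 or Q0 ⇒ n or n or Q0 ⇒ n or n or n
  Q0 ⇒ Q0 or Q0 ⇒ n or Q0 ⇒ n or Q0 or Q0 ⇒ n or n or Q0 ⇒ n or n or n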